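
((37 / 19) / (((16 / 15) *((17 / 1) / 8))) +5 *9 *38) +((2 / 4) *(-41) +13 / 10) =5464059 / 3230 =1691.66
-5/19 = -0.26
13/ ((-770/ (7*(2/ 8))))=-13/ 440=-0.03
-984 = -984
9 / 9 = 1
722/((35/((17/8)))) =6137/140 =43.84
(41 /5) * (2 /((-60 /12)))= -82 /25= -3.28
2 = 2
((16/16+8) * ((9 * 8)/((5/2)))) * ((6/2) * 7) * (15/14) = 5832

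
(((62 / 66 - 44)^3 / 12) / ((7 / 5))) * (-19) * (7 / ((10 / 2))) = 54517487759 / 431244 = 126419.12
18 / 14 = 9 / 7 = 1.29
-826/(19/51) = -42126/19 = -2217.16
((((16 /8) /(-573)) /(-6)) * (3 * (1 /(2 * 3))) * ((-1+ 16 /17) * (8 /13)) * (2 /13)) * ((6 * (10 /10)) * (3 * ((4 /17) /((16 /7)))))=-28 /9328631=-0.00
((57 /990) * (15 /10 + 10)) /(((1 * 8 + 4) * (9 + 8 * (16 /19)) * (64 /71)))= 25631 /6589440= 0.00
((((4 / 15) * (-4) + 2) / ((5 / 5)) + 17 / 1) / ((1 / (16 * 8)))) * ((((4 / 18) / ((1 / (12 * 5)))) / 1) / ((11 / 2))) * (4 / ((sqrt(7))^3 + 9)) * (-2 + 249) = -272150528 / 1441 + 1905053696 * sqrt(7) / 12969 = 199779.75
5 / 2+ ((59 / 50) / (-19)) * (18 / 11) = 25063 / 10450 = 2.40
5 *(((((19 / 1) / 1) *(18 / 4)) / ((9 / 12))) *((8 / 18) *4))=3040 / 3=1013.33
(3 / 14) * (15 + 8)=69 / 14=4.93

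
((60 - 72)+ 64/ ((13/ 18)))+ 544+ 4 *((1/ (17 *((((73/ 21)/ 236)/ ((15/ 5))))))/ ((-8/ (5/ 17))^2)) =11575528553/ 18649748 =620.68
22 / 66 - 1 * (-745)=2236 / 3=745.33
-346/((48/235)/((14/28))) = -40655/48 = -846.98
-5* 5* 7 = -175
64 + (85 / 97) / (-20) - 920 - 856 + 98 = -626249 / 388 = -1614.04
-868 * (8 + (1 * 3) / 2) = -8246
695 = 695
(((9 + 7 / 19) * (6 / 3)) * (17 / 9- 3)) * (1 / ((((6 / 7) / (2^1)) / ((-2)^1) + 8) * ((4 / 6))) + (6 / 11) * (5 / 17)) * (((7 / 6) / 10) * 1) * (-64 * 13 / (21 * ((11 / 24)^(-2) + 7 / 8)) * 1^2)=31264842752 / 5185462995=6.03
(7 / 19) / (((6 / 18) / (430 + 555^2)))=6477555 / 19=340923.95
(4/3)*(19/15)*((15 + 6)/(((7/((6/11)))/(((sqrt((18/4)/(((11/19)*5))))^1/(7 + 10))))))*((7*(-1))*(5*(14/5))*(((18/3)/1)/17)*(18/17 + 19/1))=-140.63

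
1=1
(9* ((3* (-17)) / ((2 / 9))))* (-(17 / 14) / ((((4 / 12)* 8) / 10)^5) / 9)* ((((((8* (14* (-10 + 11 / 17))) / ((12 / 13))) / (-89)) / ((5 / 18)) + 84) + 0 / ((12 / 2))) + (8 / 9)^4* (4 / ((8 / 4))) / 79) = 1353153108910625 / 50398208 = 26849230.61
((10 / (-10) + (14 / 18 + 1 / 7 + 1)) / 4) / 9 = 29 / 1134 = 0.03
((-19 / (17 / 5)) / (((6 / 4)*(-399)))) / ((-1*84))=-5 / 44982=-0.00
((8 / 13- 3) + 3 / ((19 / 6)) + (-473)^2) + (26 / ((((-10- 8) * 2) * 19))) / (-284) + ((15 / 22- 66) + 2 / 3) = 3106522169567 / 13889304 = 223662.91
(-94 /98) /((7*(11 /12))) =-564 /3773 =-0.15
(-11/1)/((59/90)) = -990/59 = -16.78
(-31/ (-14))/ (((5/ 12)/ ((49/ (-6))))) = -217/ 5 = -43.40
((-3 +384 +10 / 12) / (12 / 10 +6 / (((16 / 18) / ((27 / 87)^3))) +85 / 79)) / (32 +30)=2.49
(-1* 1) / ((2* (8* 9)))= -0.01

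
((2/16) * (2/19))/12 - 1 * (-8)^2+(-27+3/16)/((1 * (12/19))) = -388337/3648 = -106.45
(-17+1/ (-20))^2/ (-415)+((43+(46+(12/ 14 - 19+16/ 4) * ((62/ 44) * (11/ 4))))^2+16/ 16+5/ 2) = 38138544299/ 32536000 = 1172.20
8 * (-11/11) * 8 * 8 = -512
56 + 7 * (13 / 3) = 259 / 3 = 86.33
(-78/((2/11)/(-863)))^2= 137068031529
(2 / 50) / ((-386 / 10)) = -1 / 965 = -0.00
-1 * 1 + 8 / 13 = -0.38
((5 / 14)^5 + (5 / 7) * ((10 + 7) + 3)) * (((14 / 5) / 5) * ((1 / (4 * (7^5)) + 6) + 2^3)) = 289372611429 / 2582630848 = 112.05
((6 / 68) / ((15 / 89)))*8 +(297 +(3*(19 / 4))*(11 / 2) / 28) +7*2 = 6054479 / 19040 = 317.99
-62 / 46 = -31 / 23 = -1.35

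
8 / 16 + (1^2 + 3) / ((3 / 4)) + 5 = 65 / 6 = 10.83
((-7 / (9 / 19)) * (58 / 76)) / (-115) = 203 / 2070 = 0.10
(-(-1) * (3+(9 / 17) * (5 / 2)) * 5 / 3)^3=374.16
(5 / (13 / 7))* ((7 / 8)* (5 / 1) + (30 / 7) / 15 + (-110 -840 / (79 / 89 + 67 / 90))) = -2269540135 / 1359592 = -1669.28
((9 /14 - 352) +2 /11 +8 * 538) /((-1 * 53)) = -608735 /8162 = -74.58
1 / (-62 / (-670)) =10.81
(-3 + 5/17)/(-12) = 23/102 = 0.23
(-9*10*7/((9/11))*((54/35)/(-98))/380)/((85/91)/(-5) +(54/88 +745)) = 84942/1984818185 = 0.00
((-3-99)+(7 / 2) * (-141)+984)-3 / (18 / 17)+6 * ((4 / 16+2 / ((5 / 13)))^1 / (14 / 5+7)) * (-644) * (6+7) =-578539 / 21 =-27549.48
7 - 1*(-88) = 95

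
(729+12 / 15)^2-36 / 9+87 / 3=13315826 / 25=532633.04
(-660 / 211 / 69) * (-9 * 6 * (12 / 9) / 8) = 0.41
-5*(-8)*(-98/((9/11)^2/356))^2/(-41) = -712824928668160/269001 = -2649896947.10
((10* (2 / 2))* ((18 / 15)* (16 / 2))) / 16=6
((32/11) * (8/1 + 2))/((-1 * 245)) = -64/539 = -0.12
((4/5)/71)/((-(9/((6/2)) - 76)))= 4/25915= 0.00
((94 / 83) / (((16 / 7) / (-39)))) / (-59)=12831 / 39176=0.33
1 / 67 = 0.01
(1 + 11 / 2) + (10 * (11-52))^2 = 336213 / 2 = 168106.50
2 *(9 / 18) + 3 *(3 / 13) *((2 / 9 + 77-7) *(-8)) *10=-50547 / 13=-3888.23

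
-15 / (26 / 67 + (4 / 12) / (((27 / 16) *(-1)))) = -81405 / 1034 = -78.73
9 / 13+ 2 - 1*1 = 22 / 13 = 1.69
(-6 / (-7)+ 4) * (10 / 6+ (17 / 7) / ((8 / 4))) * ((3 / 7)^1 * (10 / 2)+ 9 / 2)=63767 / 686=92.95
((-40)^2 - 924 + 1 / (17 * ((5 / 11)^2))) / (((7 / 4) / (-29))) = -33340836 / 2975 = -11207.00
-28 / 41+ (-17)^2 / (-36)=-12857 / 1476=-8.71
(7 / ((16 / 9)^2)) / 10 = 567 / 2560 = 0.22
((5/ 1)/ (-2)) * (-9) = 45/ 2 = 22.50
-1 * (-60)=60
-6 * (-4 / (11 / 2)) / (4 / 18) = 216 / 11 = 19.64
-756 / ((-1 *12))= 63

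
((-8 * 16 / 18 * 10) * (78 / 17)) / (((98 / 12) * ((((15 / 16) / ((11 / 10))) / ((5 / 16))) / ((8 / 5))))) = -292864 / 12495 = -23.44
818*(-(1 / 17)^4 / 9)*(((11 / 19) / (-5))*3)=8998 / 23803485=0.00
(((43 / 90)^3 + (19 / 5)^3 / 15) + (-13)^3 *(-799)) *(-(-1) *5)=6398457666431 / 729000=8777033.84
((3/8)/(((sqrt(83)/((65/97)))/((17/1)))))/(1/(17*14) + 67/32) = 525980*sqrt(83)/21439813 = 0.22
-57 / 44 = -1.30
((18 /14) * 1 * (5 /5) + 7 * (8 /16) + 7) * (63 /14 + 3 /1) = 2475 /28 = 88.39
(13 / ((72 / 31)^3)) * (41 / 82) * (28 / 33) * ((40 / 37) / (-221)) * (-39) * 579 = 2616096665 / 53802144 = 48.62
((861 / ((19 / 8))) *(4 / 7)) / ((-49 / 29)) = -114144 / 931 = -122.60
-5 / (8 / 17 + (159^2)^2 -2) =-85 / 10865192311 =-0.00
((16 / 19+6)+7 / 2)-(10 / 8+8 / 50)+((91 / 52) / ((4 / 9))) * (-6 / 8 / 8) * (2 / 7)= 1073319 / 121600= 8.83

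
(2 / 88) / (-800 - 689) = -0.00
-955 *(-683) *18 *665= 7807612050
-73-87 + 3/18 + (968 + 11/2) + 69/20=49027/60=817.12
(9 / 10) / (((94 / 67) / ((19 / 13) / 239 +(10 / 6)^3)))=6513874 / 2190435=2.97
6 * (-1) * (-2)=12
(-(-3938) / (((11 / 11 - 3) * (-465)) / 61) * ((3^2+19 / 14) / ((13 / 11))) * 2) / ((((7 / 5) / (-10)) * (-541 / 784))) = 30651816800 / 654069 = 46863.28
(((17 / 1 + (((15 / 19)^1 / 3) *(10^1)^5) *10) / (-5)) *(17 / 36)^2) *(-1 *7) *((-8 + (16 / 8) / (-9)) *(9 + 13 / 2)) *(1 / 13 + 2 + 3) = -127629199313693 / 2400840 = -53160226.97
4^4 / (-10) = -128 / 5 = -25.60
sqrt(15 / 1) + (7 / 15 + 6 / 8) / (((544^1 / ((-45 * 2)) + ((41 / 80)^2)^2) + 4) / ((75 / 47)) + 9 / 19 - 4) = -639129600000 / 2502727310843 + sqrt(15) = 3.62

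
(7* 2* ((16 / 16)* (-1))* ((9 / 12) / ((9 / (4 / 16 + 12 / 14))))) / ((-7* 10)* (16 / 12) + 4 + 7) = 0.02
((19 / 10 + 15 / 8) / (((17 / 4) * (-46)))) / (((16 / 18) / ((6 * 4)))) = -4077 / 7820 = -0.52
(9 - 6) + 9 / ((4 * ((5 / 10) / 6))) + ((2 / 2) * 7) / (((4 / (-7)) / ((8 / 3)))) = -8 / 3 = -2.67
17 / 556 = 0.03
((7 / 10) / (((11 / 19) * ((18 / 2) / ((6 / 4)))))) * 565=15029 / 132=113.86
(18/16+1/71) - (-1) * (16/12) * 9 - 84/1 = -40249/568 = -70.86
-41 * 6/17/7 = -2.07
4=4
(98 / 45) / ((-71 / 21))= -686 / 1065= -0.64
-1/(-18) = 1/18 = 0.06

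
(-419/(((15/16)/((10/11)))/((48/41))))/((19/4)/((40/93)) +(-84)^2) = -34324480/509957877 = -0.07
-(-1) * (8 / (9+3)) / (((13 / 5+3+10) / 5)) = 25 / 117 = 0.21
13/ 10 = 1.30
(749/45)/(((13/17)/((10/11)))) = 25466/1287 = 19.79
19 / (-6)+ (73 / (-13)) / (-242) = -3.14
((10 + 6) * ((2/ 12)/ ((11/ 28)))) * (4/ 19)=896/ 627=1.43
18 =18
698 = 698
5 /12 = 0.42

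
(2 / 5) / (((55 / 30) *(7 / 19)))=228 / 385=0.59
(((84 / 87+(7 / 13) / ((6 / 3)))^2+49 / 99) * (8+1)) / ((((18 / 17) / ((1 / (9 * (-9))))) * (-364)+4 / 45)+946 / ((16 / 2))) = 12422138085 / 21416668711009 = 0.00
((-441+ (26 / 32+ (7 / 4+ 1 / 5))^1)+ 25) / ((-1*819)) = 2543 / 5040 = 0.50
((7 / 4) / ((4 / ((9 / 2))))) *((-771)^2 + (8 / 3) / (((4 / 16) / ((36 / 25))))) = 1170335.96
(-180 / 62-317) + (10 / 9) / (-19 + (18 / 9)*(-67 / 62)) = -29279789 / 91512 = -319.96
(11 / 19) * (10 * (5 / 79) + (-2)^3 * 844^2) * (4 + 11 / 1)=-74282389830 / 1501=-49488600.82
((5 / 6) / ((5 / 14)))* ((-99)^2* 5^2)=571725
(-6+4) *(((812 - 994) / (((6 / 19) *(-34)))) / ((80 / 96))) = -3458 / 85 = -40.68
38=38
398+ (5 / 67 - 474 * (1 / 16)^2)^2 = 401.16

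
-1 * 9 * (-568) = 5112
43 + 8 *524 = 4235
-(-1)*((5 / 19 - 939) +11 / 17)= -303003 / 323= -938.09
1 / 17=0.06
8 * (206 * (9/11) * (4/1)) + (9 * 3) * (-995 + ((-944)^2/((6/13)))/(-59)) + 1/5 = -49778044/55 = -905055.35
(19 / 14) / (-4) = -19 / 56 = -0.34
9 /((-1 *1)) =-9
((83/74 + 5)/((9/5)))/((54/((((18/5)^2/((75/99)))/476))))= 4983/2201500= 0.00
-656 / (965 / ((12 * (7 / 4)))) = -13776 / 965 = -14.28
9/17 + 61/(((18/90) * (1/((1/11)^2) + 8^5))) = 301186/559113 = 0.54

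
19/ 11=1.73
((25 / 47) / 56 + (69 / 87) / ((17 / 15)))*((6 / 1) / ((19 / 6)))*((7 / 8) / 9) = 920365 / 7043984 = 0.13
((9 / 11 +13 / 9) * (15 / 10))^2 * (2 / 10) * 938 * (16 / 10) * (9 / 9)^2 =94130176 / 27225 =3457.49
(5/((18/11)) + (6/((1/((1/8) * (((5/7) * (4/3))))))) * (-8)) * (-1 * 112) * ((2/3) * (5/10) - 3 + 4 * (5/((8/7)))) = 119260/27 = 4417.04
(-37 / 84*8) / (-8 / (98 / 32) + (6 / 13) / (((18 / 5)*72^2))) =34909056 / 25878283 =1.35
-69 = -69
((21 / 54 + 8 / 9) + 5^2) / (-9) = -473 / 162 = -2.92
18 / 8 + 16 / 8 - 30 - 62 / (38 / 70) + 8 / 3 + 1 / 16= -125155 / 912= -137.23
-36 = -36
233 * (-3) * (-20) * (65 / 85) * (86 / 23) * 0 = 0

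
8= 8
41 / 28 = 1.46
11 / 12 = 0.92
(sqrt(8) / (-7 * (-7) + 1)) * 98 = 98 * sqrt(2) / 25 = 5.54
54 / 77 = 0.70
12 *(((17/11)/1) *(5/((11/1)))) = 1020/121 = 8.43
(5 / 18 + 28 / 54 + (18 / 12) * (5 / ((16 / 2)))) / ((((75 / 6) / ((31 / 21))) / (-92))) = -18.84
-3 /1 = -3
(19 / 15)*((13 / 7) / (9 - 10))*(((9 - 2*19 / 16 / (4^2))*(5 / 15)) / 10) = -279851 / 403200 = -0.69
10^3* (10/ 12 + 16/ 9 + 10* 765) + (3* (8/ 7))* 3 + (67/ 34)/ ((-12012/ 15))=9376175395289/ 1225224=7652621.39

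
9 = 9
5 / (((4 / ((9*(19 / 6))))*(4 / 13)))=3705 / 32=115.78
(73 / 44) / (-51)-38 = -85345 / 2244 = -38.03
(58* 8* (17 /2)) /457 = 3944 /457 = 8.63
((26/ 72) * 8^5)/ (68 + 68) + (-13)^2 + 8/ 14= 274795/ 1071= 256.58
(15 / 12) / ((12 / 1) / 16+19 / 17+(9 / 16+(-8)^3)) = -340 / 138603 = -0.00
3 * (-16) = -48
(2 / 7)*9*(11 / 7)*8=1584 / 49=32.33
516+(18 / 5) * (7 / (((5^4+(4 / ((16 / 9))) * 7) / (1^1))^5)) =285340052547228659964 / 552984597959745215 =516.00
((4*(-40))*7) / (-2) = 560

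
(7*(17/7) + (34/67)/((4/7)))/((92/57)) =136629/12328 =11.08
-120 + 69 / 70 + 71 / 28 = -16307 / 140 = -116.48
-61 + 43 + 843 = 825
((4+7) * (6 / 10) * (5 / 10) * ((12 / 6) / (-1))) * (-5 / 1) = 33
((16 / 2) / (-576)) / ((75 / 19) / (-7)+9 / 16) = 266 / 27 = 9.85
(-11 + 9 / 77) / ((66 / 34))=-14246 / 2541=-5.61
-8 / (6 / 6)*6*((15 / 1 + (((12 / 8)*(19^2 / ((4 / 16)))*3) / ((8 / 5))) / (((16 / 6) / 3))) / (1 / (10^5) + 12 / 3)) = -3143250000 / 57143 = -55006.74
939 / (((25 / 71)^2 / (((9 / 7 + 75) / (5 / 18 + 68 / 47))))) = 2138424442236 / 6383125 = 335012.15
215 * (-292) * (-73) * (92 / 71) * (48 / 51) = 6746087680 / 1207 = 5589136.44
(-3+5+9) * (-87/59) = -957/59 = -16.22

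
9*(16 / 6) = 24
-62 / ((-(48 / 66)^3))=41261 / 256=161.18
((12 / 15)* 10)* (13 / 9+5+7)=968 / 9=107.56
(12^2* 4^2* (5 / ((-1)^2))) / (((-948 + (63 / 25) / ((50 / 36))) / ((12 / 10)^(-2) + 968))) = -3487300000 / 295683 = -11794.05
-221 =-221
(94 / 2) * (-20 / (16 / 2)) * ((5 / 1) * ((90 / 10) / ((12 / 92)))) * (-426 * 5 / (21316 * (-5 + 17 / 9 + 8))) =777103875 / 937904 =828.55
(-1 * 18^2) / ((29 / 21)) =-234.62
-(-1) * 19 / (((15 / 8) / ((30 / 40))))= 38 / 5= 7.60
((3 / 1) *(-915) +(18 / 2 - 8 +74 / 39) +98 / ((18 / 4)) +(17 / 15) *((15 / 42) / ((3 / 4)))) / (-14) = 1113752 / 5733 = 194.27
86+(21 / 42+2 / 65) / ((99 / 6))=61513 / 715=86.03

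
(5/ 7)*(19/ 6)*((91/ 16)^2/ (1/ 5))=365.84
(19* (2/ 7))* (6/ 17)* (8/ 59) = 1824/ 7021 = 0.26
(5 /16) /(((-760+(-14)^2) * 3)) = -5 /27072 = -0.00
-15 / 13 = -1.15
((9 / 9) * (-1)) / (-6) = 1 / 6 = 0.17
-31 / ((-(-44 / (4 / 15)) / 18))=-3.38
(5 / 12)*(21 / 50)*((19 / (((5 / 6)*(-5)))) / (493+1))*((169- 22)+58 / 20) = -31479 / 130000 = -0.24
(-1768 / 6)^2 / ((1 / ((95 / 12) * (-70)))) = -1299170600 / 27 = -48117429.63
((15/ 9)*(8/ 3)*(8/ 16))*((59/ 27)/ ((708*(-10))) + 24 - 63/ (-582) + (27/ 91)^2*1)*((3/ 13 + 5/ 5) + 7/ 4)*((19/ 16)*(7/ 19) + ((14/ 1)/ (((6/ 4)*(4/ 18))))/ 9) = 48802750372325/ 59656881024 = 818.06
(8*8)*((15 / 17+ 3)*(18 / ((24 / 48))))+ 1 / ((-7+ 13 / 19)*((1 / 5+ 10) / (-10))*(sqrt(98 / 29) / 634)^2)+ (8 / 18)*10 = 27413.25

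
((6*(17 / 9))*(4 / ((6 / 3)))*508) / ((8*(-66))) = -2159 / 99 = -21.81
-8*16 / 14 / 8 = -8 / 7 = -1.14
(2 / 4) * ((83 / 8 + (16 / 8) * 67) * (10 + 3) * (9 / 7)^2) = 173745 / 112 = 1551.29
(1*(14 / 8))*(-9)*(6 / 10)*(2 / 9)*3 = -63 / 10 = -6.30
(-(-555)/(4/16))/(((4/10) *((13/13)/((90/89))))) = 499500/89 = 5612.36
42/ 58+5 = 166/ 29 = 5.72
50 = 50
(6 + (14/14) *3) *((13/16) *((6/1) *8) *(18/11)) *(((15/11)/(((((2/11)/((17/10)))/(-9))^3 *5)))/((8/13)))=-4853792547747/32000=-151681017.12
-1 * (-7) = 7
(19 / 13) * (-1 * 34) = -646 / 13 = -49.69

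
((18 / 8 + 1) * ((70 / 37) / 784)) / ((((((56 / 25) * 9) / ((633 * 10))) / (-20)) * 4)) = -8571875 / 696192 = -12.31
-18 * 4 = -72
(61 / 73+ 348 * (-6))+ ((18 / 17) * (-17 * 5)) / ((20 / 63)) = -346117 / 146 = -2370.66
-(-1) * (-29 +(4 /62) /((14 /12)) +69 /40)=-236267 /8680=-27.22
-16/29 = -0.55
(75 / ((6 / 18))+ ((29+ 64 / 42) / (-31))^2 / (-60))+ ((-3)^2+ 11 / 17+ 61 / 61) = 101857823383 / 432277020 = 235.63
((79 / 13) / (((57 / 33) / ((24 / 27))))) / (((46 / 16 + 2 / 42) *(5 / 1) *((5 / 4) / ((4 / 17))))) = 6228992 / 154628175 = 0.04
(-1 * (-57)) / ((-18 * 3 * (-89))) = 19 / 1602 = 0.01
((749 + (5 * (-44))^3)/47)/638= -10647251/29986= -355.07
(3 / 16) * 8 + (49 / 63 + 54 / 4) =142 / 9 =15.78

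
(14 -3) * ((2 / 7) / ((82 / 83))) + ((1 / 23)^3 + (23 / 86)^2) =84007604609 / 25826306884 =3.25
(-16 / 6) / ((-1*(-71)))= -8 / 213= -0.04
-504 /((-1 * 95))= 504 /95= 5.31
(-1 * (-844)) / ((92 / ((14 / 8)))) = 1477 / 92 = 16.05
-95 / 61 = -1.56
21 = 21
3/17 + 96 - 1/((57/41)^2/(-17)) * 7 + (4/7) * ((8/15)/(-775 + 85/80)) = 3776152122658/23938258365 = 157.75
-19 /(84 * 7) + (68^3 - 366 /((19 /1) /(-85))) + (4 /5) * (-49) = 17653443403 /55860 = 316030.14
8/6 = 4/3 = 1.33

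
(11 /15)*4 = 44 /15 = 2.93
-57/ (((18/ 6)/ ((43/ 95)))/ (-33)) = 283.80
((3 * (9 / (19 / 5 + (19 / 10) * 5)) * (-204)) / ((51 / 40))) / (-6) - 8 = 6136 / 133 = 46.14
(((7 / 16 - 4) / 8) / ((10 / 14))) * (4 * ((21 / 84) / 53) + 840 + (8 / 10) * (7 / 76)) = -44413593 / 84800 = -523.75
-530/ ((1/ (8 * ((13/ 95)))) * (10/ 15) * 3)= -5512/ 19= -290.11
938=938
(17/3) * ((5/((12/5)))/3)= 425/108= 3.94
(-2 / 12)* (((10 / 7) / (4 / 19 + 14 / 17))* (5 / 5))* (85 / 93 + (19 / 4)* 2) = -3128255 / 1304604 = -2.40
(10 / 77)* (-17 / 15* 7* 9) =-102 / 11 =-9.27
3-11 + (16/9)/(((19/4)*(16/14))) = -1312/171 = -7.67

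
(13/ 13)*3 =3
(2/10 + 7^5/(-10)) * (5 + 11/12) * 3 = -238631/8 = -29828.88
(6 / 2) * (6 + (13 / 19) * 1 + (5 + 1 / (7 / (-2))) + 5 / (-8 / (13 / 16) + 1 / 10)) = 786138 / 24073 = 32.66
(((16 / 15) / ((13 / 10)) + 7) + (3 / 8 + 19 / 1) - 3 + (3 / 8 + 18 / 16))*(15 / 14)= 40085 / 1456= 27.53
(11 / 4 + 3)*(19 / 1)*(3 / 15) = 437 / 20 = 21.85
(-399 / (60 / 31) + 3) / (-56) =4063 / 1120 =3.63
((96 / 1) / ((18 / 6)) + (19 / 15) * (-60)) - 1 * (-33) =-11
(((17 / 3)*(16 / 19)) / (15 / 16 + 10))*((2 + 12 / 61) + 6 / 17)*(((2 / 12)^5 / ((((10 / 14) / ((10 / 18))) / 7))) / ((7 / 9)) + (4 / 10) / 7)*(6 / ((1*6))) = 334138144 / 5175079875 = 0.06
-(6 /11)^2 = -36 /121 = -0.30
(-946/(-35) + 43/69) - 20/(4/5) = 6404/2415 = 2.65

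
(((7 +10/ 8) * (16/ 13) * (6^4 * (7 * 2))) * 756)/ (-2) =-905313024/ 13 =-69639463.38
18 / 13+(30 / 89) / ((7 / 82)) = 43194 / 8099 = 5.33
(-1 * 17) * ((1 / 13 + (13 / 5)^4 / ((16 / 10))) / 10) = -6328981 / 130000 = -48.68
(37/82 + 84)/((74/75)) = 519375/6068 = 85.59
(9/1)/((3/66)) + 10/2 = 203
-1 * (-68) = 68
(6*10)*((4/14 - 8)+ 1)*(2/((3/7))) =-1880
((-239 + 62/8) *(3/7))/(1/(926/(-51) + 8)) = 34225/34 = 1006.62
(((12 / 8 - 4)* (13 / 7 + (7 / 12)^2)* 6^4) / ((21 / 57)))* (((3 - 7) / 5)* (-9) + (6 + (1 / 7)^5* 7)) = -60023268315 / 235298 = -255094.68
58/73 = 0.79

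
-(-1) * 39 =39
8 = 8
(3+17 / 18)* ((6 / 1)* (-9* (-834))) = 177642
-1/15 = -0.07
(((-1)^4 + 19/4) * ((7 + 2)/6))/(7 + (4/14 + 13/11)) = 5313/5216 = 1.02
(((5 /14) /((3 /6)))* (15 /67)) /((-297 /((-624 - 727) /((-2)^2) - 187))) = 52475 /185724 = 0.28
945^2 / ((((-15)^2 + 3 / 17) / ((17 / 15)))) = 5735205 / 1276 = 4494.67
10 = 10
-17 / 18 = -0.94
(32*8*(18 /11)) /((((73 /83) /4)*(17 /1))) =1529856 /13651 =112.07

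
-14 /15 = -0.93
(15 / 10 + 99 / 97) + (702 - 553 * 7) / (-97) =6827 / 194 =35.19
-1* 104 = -104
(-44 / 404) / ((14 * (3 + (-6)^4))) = -11 / 1836786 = -0.00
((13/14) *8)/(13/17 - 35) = -442/2037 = -0.22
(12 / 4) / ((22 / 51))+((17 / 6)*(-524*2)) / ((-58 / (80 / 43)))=8411413 / 82302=102.20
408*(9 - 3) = 2448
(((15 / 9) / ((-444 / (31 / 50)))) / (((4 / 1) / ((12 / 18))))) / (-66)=31 / 5274720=0.00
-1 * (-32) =32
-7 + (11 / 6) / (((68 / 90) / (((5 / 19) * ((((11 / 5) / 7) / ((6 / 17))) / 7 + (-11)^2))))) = 8906823 / 126616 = 70.35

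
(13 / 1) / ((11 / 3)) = 39 / 11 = 3.55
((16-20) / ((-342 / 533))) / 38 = 533 / 3249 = 0.16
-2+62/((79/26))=1454/79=18.41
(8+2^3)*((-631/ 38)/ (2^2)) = -66.42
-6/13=-0.46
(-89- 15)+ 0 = -104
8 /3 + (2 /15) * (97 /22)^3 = 375211 /26620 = 14.10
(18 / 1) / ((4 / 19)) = 171 / 2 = 85.50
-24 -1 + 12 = -13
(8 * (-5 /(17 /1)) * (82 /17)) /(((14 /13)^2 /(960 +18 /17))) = -323445720 /34391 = -9404.95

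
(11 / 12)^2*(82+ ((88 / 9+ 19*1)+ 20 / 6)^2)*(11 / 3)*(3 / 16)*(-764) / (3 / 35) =-5731642.10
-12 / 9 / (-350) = 0.00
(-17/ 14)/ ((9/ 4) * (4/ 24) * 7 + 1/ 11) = -748/ 1673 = -0.45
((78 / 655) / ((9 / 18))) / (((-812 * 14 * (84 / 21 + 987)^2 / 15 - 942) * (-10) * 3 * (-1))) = -0.00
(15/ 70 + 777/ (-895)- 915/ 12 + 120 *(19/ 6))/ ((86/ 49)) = 53169123/ 307880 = 172.69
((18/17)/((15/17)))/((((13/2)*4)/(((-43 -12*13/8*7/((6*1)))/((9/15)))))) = -263/52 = -5.06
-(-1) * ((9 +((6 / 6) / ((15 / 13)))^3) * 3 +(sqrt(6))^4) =73072 / 1125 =64.95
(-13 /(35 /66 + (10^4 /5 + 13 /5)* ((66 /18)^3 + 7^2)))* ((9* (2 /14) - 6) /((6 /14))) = 424710 /584640619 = 0.00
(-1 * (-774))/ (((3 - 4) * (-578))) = 387/ 289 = 1.34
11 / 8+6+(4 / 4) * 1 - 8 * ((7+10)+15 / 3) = -1341 / 8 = -167.62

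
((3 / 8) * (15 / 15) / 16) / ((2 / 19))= 0.22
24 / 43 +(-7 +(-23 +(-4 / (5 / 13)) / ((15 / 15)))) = -39.84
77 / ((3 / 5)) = 385 / 3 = 128.33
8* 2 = 16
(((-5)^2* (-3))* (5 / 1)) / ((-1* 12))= 125 / 4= 31.25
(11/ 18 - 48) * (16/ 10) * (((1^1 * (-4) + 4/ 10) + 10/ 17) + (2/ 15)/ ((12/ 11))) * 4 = 30168904/ 34425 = 876.37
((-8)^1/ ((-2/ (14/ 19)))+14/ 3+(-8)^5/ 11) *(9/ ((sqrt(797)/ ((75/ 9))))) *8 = -372600400 *sqrt(797)/ 166573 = -63149.20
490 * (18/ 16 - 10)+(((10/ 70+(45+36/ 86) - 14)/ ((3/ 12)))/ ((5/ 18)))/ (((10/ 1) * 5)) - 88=-5330903/ 1204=-4427.66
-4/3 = -1.33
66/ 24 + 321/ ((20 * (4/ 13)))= 4393/ 80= 54.91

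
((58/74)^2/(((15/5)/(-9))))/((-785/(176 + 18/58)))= 444831/1074665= 0.41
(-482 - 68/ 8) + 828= 675/ 2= 337.50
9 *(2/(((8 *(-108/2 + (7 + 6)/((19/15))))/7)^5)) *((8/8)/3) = -41615795893/2164231946857955328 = -0.00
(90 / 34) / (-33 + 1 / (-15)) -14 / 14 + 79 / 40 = 37731 / 42160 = 0.89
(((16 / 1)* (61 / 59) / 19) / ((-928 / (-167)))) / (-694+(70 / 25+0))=-50935 / 224702208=-0.00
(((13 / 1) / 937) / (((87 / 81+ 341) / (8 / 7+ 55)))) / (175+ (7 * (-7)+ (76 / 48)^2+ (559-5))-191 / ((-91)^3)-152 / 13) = 534599200044 / 157489965197436047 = 0.00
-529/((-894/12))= 1058/149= 7.10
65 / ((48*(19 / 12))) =65 / 76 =0.86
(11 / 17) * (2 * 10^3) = 22000 / 17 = 1294.12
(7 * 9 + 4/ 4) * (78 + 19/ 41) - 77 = 202731/ 41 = 4944.66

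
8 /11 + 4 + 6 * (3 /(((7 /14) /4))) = 1636 /11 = 148.73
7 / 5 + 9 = 52 / 5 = 10.40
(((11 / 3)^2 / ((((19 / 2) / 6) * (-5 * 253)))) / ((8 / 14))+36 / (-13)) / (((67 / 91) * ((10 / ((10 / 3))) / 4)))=-6635468 / 1317555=-5.04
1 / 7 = 0.14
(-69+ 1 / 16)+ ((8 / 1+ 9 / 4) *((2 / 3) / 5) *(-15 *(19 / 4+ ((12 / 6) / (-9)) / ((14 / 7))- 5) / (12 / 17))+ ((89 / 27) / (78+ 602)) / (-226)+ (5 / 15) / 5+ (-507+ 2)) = -935072527 / 1659744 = -563.38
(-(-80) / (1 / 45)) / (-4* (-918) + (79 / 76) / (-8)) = 2188800 / 2232497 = 0.98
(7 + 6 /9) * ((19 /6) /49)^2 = 8303 /259308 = 0.03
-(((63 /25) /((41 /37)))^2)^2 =-29523585140721 /1103812890625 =-26.75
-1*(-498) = 498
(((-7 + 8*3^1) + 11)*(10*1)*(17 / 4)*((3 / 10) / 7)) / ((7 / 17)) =867 / 7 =123.86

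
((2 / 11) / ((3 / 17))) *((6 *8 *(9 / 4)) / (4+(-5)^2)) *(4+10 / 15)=5712 / 319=17.91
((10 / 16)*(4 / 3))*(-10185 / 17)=-16975 / 34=-499.26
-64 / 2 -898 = -930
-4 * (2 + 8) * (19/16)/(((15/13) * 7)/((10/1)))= -1235/21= -58.81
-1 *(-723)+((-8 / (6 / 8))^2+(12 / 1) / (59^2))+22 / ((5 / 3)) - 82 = 120300419 / 156645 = 767.98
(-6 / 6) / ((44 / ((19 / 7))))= -19 / 308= -0.06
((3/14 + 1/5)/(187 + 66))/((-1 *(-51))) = 29/903210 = 0.00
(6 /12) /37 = 1 /74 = 0.01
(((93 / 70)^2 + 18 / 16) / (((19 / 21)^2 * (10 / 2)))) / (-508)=-254907 / 183388000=-0.00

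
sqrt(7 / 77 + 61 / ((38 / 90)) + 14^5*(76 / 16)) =sqrt(111596592910) / 209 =1598.38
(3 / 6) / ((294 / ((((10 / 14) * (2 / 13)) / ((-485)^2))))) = 1 / 1258641930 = 0.00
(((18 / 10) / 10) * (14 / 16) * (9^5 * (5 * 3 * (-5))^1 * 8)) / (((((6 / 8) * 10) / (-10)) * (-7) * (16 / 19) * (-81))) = 124659 / 8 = 15582.38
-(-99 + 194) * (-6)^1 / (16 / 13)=3705 / 8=463.12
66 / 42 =11 / 7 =1.57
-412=-412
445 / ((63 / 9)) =445 / 7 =63.57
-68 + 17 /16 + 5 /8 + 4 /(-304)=-20163 /304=-66.33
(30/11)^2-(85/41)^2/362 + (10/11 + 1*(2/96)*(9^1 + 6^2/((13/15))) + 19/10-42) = -1175902771429/38288204240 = -30.71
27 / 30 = 9 / 10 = 0.90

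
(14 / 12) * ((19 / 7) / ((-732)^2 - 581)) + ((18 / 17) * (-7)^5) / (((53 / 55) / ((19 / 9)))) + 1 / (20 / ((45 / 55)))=-12408833639179849 / 318287602380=-38986.23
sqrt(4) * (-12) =-24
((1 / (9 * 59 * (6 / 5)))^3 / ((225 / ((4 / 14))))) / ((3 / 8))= 10 / 764027747973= 0.00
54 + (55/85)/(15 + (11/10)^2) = 1489178/27557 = 54.04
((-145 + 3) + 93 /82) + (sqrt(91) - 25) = -13601 /82 + sqrt(91) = -156.33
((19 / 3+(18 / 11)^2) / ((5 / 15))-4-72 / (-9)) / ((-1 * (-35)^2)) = -751 / 29645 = -0.03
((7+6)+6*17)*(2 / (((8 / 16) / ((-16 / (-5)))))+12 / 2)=2162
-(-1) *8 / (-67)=-8 / 67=-0.12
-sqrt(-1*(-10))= -sqrt(10)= -3.16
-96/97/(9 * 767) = -32/223197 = -0.00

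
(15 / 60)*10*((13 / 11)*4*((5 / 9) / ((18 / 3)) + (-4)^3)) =-224315 / 297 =-755.27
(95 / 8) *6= 285 / 4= 71.25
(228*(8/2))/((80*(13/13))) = 11.40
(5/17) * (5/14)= 25/238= 0.11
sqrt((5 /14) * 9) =3 * sqrt(70) /14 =1.79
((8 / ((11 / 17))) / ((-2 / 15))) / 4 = -255 / 11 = -23.18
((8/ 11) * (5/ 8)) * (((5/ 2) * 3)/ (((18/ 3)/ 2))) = 25/ 22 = 1.14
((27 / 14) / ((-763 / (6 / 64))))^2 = 6561 / 116843646976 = 0.00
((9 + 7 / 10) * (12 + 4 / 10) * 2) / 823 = 6014 / 20575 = 0.29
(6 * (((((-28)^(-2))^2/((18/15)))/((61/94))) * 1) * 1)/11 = 235/206217088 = 0.00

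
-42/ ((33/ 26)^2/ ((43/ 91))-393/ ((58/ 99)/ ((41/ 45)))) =4539080/ 65684113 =0.07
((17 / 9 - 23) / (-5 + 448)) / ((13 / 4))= -760 / 51831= -0.01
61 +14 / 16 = 495 / 8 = 61.88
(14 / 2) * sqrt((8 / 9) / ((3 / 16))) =56 * sqrt(6) / 9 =15.24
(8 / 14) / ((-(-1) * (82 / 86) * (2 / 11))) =946 / 287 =3.30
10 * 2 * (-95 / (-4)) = 475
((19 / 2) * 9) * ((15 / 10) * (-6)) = -1539 / 2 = -769.50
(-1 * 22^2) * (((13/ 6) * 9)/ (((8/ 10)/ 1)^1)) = -23595/ 2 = -11797.50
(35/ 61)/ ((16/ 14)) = 245/ 488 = 0.50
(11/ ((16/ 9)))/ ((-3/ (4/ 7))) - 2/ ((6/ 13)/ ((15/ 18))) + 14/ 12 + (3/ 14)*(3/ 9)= -895/ 252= -3.55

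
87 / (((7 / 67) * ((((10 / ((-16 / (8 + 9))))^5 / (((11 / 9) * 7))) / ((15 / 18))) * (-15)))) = 350175232 / 119800434375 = 0.00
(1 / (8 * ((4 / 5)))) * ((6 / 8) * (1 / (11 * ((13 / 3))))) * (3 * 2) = 135 / 9152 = 0.01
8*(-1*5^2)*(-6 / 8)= 150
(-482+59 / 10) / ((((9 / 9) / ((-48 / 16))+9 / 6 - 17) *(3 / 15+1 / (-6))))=85698 / 95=902.08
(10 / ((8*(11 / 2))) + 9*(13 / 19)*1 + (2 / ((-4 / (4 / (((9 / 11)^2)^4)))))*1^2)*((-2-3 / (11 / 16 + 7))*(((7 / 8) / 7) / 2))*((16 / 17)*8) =25210431857464 / 6270744988233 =4.02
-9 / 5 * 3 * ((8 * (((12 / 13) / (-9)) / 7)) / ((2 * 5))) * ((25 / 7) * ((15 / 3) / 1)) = 720 / 637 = 1.13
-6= -6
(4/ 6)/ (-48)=-1/ 72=-0.01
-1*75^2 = -5625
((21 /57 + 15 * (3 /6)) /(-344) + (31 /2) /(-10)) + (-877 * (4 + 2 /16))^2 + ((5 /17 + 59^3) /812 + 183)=11808058617389323 /902229440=13087645.00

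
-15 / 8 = -1.88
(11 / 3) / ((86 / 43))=11 / 6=1.83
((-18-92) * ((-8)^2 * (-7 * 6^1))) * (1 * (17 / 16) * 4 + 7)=3326400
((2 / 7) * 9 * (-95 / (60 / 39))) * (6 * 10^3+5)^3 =-481369420627875 / 14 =-34383530044848.21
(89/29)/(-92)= -89/2668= -0.03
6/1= 6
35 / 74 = 0.47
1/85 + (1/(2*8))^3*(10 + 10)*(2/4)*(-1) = 0.01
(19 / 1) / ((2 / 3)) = 28.50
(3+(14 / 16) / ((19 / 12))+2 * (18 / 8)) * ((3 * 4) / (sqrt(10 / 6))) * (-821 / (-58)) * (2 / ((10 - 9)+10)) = 1507356 * sqrt(15) / 30305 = 192.64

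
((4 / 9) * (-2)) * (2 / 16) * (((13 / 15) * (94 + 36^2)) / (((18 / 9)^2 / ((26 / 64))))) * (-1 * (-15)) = -117455 / 576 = -203.91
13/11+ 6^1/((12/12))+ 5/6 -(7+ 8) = -461/66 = -6.98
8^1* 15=120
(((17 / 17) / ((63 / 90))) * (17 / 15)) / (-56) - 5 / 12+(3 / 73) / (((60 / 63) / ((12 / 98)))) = -23624 / 53655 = -0.44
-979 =-979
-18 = -18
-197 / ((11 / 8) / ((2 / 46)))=-1576 / 253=-6.23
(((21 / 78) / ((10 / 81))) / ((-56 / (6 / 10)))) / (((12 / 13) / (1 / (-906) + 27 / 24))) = -109971 / 3865600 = -0.03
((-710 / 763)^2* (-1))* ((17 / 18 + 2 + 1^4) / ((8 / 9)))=-8947775 / 2328676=-3.84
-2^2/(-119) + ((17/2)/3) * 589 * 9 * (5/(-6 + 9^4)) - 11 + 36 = 199747/5474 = 36.49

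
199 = 199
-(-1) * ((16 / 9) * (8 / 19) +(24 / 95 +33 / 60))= 1061 / 684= 1.55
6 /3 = 2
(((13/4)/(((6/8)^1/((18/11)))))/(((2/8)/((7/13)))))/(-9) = -56/33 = -1.70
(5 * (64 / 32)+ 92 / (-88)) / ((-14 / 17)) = -3349 / 308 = -10.87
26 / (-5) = -26 / 5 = -5.20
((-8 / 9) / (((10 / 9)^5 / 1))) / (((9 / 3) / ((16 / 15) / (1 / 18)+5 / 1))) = -4.23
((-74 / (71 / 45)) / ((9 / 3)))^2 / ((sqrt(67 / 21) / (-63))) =-77622300 * sqrt(1407) / 337747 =-8620.69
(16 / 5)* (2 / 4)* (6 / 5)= 1.92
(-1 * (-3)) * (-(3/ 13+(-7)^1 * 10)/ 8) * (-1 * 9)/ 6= -8163/ 208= -39.25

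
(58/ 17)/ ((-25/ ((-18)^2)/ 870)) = -3269808/ 85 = -38468.33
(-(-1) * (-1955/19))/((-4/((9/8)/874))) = 765/23104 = 0.03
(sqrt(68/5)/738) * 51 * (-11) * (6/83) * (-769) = 287606 * sqrt(85)/17015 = 155.84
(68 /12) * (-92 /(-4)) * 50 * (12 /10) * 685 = 5356700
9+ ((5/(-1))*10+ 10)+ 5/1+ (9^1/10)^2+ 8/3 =-6757/300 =-22.52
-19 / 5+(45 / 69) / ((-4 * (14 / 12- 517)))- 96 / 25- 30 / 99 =-7.94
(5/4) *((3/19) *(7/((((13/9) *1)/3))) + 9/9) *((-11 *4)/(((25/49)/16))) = -7019936/1235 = -5684.16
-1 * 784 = -784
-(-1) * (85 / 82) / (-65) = -0.02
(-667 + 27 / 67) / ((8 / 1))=-22331 / 268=-83.32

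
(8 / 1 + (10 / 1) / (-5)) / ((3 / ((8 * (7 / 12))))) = 9.33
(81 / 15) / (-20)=-27 / 100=-0.27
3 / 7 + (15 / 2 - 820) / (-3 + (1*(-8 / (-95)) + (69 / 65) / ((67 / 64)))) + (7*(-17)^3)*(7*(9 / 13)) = -4761021971717 / 28640066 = -166236.42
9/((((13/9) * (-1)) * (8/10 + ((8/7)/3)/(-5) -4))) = 8505/4472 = 1.90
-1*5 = -5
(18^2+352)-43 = 633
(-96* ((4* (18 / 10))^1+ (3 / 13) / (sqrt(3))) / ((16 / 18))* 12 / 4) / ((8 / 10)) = -2916 -405* sqrt(3) / 13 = -2969.96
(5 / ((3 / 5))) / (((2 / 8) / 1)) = 100 / 3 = 33.33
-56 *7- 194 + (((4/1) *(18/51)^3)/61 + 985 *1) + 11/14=1677393817/4195702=399.79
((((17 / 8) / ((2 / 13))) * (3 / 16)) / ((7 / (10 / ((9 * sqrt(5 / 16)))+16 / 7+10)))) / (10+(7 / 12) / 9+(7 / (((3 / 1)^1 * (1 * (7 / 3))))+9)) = 1989 * sqrt(5) / 121352+769743 / 3397856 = 0.26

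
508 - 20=488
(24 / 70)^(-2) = 1225 / 144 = 8.51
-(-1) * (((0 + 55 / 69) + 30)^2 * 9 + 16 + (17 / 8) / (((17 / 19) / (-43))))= 8450.03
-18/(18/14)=-14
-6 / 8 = -3 / 4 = -0.75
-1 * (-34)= 34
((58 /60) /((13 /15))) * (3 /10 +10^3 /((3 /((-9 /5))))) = -173913 /260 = -668.90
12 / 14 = 6 / 7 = 0.86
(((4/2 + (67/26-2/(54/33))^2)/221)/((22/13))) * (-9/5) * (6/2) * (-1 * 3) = 1123/6760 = 0.17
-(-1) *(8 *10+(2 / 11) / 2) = 881 / 11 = 80.09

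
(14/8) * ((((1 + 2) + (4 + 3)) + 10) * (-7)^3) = -12005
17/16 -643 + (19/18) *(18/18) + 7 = -91279/144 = -633.88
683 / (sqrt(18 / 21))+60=60+683*sqrt(42) / 6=797.72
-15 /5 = -3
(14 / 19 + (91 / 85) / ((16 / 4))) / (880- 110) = 927 / 710600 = 0.00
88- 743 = -655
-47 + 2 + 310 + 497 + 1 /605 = 461011 /605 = 762.00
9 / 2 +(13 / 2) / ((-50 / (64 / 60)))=3271 / 750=4.36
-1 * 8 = -8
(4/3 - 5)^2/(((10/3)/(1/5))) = 121/150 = 0.81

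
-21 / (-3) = 7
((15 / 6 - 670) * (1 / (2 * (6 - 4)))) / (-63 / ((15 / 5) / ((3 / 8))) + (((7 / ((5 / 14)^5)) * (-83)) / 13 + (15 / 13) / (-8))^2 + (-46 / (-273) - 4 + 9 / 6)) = -370149609375000 / 131234524650560855509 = -0.00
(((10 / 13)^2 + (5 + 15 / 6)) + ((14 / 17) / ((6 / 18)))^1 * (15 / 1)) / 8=259435 / 45968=5.64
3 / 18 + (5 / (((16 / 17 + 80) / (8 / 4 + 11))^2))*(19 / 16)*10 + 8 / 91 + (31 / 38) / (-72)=418341295819 / 235702591488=1.77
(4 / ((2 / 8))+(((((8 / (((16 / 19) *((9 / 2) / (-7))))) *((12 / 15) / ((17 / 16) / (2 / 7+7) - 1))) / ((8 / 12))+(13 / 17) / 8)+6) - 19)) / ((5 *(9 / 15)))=221707 / 27880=7.95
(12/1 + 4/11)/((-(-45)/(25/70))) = 68/693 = 0.10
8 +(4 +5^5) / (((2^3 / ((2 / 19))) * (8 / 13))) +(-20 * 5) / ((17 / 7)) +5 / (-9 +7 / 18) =10620459 / 320416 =33.15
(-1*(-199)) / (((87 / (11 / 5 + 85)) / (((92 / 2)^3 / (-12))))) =-2111315176 / 1305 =-1617866.04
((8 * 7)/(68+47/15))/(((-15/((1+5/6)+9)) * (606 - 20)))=-910/937893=-0.00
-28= -28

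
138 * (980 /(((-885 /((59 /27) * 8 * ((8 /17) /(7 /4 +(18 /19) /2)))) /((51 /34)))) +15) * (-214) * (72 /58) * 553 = -14957045618704 /83317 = -179519733.29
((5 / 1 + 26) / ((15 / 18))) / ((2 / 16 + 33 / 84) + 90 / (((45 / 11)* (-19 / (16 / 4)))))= -9.04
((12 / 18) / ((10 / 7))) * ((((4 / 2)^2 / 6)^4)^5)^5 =8873554201597605810476922437632 / 7730662810980169965546916946484319090531612830015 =0.00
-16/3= -5.33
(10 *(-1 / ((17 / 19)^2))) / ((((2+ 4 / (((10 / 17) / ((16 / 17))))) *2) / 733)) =-6615325 / 12138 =-545.01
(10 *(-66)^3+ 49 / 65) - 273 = -186890096 / 65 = -2875232.25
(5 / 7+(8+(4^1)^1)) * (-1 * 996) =-88644 / 7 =-12663.43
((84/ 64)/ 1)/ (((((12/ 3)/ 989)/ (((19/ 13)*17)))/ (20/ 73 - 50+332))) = 69116511261/ 30368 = 2275965.20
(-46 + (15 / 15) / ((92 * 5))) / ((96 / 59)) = -28.27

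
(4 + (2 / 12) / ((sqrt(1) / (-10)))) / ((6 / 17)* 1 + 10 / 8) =476 / 327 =1.46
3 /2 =1.50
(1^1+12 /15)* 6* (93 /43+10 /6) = 8892 /215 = 41.36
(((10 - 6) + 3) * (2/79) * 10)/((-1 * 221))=-0.01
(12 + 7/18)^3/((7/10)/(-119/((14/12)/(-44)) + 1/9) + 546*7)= 2239704399155/4501780645068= 0.50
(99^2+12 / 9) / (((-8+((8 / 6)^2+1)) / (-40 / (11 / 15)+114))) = -57696534 / 517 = -111598.71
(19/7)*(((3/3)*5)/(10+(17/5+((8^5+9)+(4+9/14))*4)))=475/4589899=0.00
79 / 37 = 2.14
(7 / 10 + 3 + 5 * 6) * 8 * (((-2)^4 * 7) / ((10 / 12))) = 905856 / 25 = 36234.24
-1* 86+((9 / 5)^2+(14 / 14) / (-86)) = -177959 / 2150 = -82.77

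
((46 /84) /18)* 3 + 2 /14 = 59 /252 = 0.23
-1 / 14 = -0.07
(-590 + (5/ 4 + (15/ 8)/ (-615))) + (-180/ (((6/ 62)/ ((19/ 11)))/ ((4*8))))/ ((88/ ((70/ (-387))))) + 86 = -1492095727/ 5119752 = -291.44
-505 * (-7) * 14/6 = 24745/3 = 8248.33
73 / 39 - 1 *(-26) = 27.87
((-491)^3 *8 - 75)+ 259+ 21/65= -946965983.68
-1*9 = -9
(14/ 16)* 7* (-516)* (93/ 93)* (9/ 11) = -56889/ 22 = -2585.86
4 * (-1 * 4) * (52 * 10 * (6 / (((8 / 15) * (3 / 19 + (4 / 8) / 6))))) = -4268160 / 11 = -388014.55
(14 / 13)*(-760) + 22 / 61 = -648754 / 793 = -818.10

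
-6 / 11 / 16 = -3 / 88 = -0.03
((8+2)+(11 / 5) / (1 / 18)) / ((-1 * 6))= -124 / 15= -8.27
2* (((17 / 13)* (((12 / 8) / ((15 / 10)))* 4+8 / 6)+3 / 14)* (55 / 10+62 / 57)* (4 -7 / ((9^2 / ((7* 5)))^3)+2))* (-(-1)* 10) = 42572105693375 / 8269753401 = 5147.93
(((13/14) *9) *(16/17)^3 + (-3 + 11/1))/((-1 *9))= -514744/309519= -1.66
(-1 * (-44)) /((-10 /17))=-374 /5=-74.80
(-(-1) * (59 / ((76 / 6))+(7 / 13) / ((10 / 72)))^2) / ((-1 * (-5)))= 444408561 / 30504500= 14.57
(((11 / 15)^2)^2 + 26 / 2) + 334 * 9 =152851516 / 50625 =3019.29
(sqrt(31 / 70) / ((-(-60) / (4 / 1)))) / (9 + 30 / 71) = 71*sqrt(2170) / 702450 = 0.00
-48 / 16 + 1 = -2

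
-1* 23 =-23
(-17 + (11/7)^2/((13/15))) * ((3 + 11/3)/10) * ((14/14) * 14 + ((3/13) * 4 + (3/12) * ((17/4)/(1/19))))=-32914621/99372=-331.23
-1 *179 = -179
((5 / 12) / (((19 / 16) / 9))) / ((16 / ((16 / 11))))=60 / 209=0.29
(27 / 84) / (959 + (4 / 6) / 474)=6399 / 19091800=0.00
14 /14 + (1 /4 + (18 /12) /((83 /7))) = 457 /332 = 1.38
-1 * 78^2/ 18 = -338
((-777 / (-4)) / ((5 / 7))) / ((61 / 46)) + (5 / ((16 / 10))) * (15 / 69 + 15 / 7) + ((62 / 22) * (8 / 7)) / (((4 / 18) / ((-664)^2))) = 3451774908496 / 540155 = 6390341.49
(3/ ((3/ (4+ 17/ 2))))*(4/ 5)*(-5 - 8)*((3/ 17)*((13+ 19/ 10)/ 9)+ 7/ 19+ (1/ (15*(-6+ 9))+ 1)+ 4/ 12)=-761917/ 2907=-262.10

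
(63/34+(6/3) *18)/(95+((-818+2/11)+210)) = -14157/191794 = -0.07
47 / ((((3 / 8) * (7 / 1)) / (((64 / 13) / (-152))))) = -3008 / 5187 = -0.58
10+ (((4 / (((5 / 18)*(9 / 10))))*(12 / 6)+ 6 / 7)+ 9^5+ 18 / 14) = 413652 / 7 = 59093.14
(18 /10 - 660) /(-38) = 3291 /190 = 17.32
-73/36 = -2.03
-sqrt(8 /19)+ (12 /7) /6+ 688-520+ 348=3614 /7-2 * sqrt(38) /19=515.64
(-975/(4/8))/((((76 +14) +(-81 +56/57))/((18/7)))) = -2000700/3983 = -502.31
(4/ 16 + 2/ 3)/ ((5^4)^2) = 11/ 4687500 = 0.00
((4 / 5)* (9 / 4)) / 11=0.16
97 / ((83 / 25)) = 2425 / 83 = 29.22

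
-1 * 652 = -652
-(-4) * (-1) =-4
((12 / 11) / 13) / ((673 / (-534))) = -6408 / 96239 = -0.07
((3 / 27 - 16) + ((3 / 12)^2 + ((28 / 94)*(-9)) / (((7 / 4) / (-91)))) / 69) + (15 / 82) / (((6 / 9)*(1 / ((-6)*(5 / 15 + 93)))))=-1069189531 / 6382224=-167.53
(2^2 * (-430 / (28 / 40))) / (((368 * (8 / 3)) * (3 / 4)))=-3.34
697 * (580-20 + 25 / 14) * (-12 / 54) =-5481905 / 63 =-87014.37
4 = 4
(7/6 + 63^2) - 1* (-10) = 3980.17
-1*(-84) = 84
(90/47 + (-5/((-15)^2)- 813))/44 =-428873/23265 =-18.43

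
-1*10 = -10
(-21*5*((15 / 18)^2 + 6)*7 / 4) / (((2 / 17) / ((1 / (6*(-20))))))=200753 / 2304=87.13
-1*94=-94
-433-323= -756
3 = 3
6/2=3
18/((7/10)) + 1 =187/7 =26.71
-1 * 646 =-646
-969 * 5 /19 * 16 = -4080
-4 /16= -1 /4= -0.25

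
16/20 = 4/5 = 0.80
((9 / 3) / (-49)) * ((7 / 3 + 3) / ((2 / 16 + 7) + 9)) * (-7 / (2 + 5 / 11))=1408 / 24381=0.06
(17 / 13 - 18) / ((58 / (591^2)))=-75793977 / 754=-100522.52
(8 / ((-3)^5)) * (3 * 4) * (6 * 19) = -1216 / 27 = -45.04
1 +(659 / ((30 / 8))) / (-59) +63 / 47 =-26542 / 41595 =-0.64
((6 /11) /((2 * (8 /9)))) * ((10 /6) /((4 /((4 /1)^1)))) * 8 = 45 /11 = 4.09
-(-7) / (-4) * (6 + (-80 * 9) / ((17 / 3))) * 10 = 36015 / 17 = 2118.53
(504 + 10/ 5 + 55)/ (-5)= -561/ 5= -112.20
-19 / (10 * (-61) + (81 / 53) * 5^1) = 1007 / 31925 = 0.03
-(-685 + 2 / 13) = 8903 / 13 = 684.85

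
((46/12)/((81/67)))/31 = 1541/15066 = 0.10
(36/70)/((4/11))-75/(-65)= 2337/910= 2.57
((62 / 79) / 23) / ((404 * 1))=31 / 367034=0.00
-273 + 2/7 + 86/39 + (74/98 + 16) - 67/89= -43286273/170079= -254.51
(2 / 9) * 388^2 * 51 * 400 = 2047398400 / 3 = 682466133.33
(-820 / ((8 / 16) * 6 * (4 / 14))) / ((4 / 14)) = -10045 / 3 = -3348.33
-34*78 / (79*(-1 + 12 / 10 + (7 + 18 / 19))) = -41990 / 10191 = -4.12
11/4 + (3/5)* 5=23/4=5.75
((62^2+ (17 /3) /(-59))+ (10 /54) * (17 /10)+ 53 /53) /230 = 12250867 /732780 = 16.72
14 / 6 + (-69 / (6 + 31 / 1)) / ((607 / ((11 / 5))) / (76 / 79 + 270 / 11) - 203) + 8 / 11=15969841603 / 5201378193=3.07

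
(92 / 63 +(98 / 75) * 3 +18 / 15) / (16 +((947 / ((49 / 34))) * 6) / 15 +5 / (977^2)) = 69249169892 / 2934432197505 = 0.02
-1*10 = -10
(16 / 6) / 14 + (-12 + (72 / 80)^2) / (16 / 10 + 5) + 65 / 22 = 6697 / 4620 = 1.45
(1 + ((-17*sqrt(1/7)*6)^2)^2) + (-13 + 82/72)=3896736617/1764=2209034.36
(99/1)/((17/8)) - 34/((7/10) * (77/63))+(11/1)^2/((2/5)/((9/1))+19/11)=86263983/1147993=75.14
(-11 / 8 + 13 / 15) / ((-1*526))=61 / 63120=0.00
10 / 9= 1.11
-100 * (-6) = 600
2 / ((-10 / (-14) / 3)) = 8.40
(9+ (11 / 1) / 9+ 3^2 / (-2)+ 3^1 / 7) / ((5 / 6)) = 155 / 21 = 7.38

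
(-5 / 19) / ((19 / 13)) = -65 / 361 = -0.18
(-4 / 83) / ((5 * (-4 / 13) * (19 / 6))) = 0.01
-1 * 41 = -41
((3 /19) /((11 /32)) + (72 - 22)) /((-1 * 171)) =-0.30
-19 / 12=-1.58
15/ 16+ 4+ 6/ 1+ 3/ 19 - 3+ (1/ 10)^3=307663/ 38000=8.10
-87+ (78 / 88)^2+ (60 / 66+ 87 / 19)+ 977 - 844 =1922835 / 36784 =52.27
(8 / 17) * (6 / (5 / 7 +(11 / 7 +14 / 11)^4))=421836492 / 9882809053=0.04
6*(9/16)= 27/8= 3.38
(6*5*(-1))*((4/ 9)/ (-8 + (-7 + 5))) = 1.33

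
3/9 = 1/3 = 0.33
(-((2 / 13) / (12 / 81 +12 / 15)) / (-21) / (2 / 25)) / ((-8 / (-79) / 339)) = 30128625 / 93184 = 323.32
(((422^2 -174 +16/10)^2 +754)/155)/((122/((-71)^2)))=1994505561346387/236375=8437887091.89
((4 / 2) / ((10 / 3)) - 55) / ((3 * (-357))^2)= -16 / 337365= -0.00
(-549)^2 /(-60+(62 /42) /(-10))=-63294210 /12631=-5011.02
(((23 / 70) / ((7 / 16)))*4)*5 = 736 / 49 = 15.02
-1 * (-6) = 6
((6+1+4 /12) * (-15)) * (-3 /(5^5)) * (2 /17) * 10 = 264 /2125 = 0.12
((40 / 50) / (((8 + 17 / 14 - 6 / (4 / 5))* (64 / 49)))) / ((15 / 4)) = 343 / 3600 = 0.10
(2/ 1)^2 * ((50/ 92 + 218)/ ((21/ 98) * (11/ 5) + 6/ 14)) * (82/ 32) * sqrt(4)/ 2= 228985/ 92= 2488.97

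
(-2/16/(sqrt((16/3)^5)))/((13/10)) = -45*sqrt(3)/53248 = -0.00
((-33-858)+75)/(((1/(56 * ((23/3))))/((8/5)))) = -2802688/5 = -560537.60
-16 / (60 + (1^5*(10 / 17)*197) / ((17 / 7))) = -2312 / 15565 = -0.15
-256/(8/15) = -480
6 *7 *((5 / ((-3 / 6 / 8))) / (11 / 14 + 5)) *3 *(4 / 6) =-31360 / 27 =-1161.48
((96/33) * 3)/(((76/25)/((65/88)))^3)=0.13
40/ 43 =0.93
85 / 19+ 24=541 / 19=28.47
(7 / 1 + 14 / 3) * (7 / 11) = 245 / 33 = 7.42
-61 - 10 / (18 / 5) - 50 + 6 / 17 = -17354 / 153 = -113.42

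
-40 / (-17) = 40 / 17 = 2.35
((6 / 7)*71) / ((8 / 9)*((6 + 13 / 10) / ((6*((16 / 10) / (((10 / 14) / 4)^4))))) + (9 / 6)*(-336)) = -0.12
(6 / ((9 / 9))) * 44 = 264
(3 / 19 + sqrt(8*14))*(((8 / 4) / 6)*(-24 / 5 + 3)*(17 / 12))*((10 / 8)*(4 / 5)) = -17*sqrt(7) / 5 - 51 / 380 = -9.13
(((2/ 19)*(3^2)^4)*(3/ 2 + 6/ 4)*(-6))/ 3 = -78732/ 19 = -4143.79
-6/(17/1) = -6/17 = -0.35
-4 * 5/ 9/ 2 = -10/ 9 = -1.11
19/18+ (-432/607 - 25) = -269393/10926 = -24.66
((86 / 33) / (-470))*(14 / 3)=-602 / 23265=-0.03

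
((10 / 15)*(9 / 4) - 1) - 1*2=-3 / 2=-1.50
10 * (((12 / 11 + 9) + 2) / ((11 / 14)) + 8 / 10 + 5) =25638 / 121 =211.88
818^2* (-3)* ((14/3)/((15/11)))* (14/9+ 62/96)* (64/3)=-322620201.80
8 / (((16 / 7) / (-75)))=-525 / 2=-262.50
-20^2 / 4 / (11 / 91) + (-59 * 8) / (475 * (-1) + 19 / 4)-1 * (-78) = -127954 / 171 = -748.27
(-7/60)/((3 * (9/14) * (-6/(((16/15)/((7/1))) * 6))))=56/6075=0.01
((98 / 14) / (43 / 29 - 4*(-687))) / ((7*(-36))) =-29 / 2870460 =-0.00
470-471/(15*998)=2345143/4990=469.97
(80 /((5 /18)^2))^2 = 26873856 /25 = 1074954.24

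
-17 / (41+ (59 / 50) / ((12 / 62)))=-5100 / 14129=-0.36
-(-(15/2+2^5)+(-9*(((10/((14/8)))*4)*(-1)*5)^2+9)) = 11522989/98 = 117581.52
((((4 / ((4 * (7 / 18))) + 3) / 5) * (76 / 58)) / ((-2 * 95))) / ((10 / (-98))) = 273 / 3625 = 0.08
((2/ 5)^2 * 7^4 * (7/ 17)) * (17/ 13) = 67228/ 325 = 206.86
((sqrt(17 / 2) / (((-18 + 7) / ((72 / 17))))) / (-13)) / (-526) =-18 * sqrt(34) / 639353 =-0.00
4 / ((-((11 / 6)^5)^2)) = -241864704 / 25937424601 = -0.01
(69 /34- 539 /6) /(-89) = 4478 /4539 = 0.99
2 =2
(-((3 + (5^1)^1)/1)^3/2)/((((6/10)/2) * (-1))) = 2560/3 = 853.33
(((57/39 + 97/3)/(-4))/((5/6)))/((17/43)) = -28337/1105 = -25.64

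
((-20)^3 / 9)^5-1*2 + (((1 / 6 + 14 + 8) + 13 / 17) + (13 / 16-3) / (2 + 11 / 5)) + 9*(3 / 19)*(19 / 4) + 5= -8912895999999483459031 / 16061328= -554928957306611.47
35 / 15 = 7 / 3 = 2.33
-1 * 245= -245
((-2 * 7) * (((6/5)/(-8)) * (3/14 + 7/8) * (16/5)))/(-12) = -61/100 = -0.61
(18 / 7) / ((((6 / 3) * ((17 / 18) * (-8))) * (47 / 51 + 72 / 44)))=-0.07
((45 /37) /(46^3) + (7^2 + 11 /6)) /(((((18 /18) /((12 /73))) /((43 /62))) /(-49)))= -1157203411105 /4075020308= -283.97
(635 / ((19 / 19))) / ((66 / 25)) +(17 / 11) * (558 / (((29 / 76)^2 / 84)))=497749.49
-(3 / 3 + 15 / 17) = -32 / 17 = -1.88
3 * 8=24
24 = 24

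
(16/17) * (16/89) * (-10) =-2560/1513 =-1.69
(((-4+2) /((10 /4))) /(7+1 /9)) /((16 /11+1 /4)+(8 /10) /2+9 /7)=-693 /20884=-0.03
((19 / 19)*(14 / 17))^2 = 196 / 289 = 0.68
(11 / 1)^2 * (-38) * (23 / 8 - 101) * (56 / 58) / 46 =12633005 / 1334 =9470.02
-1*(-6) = 6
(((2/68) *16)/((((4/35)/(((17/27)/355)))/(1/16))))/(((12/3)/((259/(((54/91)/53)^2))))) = 42172789477/178879104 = 235.76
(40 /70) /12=1 /21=0.05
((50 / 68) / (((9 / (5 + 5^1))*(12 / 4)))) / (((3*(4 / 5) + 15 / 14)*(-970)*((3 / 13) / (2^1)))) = -22750 / 32457267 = -0.00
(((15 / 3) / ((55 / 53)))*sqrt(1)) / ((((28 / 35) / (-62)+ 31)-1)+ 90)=0.04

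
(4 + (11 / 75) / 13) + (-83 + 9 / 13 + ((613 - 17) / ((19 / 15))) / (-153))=-8541999 / 104975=-81.37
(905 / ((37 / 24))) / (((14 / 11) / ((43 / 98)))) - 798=-7559028 / 12691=-595.62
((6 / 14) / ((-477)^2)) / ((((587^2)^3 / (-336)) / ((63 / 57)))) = -112 / 6550209677929427077017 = -0.00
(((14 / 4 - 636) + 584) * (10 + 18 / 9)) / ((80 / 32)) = -1164 / 5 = -232.80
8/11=0.73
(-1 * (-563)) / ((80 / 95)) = 10697 / 16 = 668.56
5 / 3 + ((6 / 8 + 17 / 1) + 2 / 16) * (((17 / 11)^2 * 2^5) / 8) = 11381 / 66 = 172.44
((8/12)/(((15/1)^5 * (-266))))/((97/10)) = -2/5878018125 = -0.00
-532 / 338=-266 / 169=-1.57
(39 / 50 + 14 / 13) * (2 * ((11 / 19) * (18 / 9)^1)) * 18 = 477972 / 6175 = 77.40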